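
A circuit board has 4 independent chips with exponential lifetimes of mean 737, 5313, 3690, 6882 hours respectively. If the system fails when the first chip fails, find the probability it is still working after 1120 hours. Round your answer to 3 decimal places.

0.111

The first failure time is exponential with rate Σλ_i = 1/737 + 1/5313 + 1/3690 + 1/6882 = 0.00196138 per hour.
P(min > 1120) = e^(−0.00196138·1120) = e^(−2.1967) ≈ 0.111.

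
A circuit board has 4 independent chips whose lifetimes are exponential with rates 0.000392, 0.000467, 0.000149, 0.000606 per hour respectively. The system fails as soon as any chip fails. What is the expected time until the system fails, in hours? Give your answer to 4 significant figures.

The time to first failure is exponential with rate Σλ = 0.000392 + 0.000467 + 0.000149 + 0.000606 = 0.001614.
E[min] = 1/Σλ = 1/0.001614 = 619.579 hours.

619.6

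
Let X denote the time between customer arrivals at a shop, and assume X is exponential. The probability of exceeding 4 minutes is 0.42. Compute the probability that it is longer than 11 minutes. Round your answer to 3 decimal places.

0.092

e^(−λ·4) = 0.42 ⇒ λ = −ln(0.42)/4 = 0.216875.
P(X > 11) = e^(−0.216875·11) = e^(−2.3856) ≈ 0.092.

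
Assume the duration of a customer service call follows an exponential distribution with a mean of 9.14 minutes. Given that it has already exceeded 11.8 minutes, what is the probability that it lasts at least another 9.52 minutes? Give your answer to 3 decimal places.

0.353

The rate is λ = 1/9.14 = 0.109409 per minute.
By the memoryless property, P(X > 11.8+9.52 | X > 11.8) = P(X > 9.52).
P(X > 9.52) = e^(−1.0416) ≈ 0.353.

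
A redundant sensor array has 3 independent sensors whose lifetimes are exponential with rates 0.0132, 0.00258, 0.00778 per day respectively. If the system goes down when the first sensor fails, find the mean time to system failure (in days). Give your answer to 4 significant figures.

42.44

The time to first failure is exponential with rate Σλ = 0.0132 + 0.00258 + 0.00778 = 0.02356.
E[min] = 1/Σλ = 1/0.02356 = 42.4448 days.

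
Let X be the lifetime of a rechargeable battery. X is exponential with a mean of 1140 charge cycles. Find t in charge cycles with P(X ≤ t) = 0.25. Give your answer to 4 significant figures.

The rate is λ = 1/1140 = 0.000877193 per charge cycle.
Set 1 − e^(−λt) = 0.25, so t = −ln(0.75)/λ = 0.28768/0.000877193 ≈ 327.958 charge cycles.

328.0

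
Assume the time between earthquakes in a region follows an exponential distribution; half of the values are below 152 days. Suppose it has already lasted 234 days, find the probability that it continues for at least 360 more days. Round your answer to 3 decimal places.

For an exponential, median = ln(2)/λ, so λ = ln 2 / 152 = 0.00456018 per day.
The exponential is memoryless, so the remaining time is again Exp(λ): the condition X > 234 is irrelevant.
P(X > 360) = e^(−1.6417) ≈ 0.194.

0.194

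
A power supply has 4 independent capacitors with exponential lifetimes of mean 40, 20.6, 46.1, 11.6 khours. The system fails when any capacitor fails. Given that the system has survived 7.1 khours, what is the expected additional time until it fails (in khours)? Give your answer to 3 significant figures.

First-failure rate Σλ = 1/40 + 1/20.6 + 1/46.1 + 1/11.6 = 0.181443.
By memorylessness the expected residual is 1/Σλ = 5.51139 khours, regardless of the 7.1 already elapsed.

5.51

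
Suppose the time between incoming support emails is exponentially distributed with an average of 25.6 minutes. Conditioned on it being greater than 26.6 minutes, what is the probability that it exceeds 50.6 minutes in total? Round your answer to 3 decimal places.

0.392

The rate is λ = 1/25.6 = 0.0390625 per minute.
By the memoryless property, P(X > 26.6+24 | X > 26.6) = P(X > 24).
P(X > 24) = e^(−0.9375) ≈ 0.392.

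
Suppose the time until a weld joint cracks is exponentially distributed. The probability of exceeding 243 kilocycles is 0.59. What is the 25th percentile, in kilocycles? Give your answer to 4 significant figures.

e^(−λ·243) = 0.59 ⇒ λ = −ln(0.59)/243 = 0.00217133.
25th percentile: 1 − e^(−λt) = 0.25, t = −ln(0.75)/λ = 132.491 kilocycles.

132.5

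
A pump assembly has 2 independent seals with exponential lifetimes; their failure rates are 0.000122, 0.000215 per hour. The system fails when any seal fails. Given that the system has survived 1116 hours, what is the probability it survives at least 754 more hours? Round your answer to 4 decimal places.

0.7756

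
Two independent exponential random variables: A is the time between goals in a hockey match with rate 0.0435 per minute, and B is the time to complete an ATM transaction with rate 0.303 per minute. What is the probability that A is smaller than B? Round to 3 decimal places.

0.126

λ_1 = 0.0435, λ_2 = 0.303.
For independent exponentials, P(A < B) = λ_1/(λ_1+λ_2) = 0.0435/0.3465 ≈ 0.126.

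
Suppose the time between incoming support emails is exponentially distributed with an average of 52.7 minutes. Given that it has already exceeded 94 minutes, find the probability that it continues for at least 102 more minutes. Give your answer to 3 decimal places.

The rate is λ = 1/52.7 = 0.0189753 per minute.
By the memoryless property, P(X > 94+102 | X > 94) = P(X > 102).
P(X > 102) = e^(−1.9355) ≈ 0.144.

0.144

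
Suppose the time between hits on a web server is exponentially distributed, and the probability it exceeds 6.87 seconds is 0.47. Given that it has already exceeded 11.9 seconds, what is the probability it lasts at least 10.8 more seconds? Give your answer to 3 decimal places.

From e^(−λ·6.87) = 0.47, λ = −ln(0.47)/6.87 = 0.109901.
Memoryless: P(X > 11.9+10.8 | X > 11.9) = P(X > 10.8) = e^(−0.109901·10.8) ≈ 0.305.

0.305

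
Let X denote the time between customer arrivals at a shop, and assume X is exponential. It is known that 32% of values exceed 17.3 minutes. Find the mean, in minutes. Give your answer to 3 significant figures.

15.2

e^(−λ·17.3) = 0.32 ⇒ λ = −ln(0.32)/17.3 = 0.0658633.
Mean = 1/λ = 15.183 minutes.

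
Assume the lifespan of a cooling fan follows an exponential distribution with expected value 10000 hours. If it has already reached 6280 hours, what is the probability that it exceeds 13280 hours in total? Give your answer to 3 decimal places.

The rate is λ = 1/10000 = 0.0001 per hour.
P(X > s+t | X > s) = e^(−λ(s+t))/e^(−λs) = e^(−λt), independent of s = 6280.
P(X > 7000) = e^(−0.7) ≈ 0.497.

0.497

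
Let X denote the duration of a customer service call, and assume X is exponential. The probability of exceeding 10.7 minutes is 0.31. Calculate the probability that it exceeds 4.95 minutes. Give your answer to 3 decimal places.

0.582

e^(−λ·10.7) = 0.31 ⇒ λ = −ln(0.31)/10.7 = 0.109456.
P(X > 4.95) = e^(−0.109456·4.95) = e^(−0.54181) ≈ 0.582.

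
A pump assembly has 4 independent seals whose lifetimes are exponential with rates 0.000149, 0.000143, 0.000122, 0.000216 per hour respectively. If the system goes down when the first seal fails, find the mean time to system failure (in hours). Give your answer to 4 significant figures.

1587

The time to first failure is exponential with rate Σλ = 0.000149 + 0.000143 + 0.000122 + 0.000216 = 0.00063.
E[min] = 1/Σλ = 1/0.00063 = 1587.3 hours.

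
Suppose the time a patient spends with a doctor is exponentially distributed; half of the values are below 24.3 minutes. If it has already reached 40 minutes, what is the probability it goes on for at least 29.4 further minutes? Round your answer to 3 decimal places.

For an exponential, median = ln(2)/λ, so λ = ln 2 / 24.3 = 0.0285246 per minute.
By the memoryless property, P(X > 40+29.4 | X > 40) = P(X > 29.4).
P(X > 29.4) = e^(−0.83862) ≈ 0.432.

0.432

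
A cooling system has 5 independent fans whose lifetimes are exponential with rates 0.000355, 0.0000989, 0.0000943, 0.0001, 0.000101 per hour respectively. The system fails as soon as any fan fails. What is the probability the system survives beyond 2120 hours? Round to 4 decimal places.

0.2043

The time to first failure is exponential with rate Σλ = 0.000355 + 0.0000989 + 0.0000943 + 0.0001 + 0.000101 = 0.0007492.
P(min > 2120) = e^(−0.0007492·2120) = e^(−1.5883) ≈ 0.2043.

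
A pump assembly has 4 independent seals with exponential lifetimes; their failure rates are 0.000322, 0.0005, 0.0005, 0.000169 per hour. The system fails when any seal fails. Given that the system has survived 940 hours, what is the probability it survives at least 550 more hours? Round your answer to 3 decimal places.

Time to first failure ~ Exp(Σλ) with Σλ = 0.001491.
By memorylessness, P(T > 940+550 | T > 940) = P(T > 550) = e^(−0.001491·550) ≈ 0.440.

0.440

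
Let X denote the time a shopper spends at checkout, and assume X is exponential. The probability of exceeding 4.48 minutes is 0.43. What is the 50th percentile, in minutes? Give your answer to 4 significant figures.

3.679

e^(−λ·4.48) = 0.43 ⇒ λ = −ln(0.43)/4.48 = 0.188386.
50th percentile: 1 − e^(−λt) = 0.5, t = −ln(0.5)/λ = 3.6794 minutes.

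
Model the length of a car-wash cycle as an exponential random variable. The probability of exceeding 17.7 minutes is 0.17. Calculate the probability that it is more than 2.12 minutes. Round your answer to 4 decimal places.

e^(−λ·17.7) = 0.17 ⇒ λ = −ln(0.17)/17.7 = 0.100111.
P(X > 2.12) = e^(−0.100111·2.12) = e^(−0.21223) ≈ 0.8088.

0.8088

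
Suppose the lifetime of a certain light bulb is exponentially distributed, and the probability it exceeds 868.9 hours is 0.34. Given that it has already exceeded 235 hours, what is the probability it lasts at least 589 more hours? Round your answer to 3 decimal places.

From e^(−λ·868.9) = 0.34, λ = −ln(0.34)/868.9 = 0.00124158.
Memoryless: P(X > 235+589 | X > 235) = P(X > 589) = e^(−0.00124158·589) ≈ 0.481.

0.481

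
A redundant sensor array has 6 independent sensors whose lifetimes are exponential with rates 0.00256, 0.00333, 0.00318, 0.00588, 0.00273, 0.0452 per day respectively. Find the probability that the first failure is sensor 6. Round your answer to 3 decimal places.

0.719

The time to first failure is exponential with rate Σλ = 0.00256 + 0.00333 + 0.00318 + 0.00588 + 0.00273 + 0.0452 = 0.06288.
P(sensor 6 first) = λ_6/Σλ = 0.0452/0.06288 ≈ 0.719.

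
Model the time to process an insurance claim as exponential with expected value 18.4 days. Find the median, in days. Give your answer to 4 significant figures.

The rate is λ = 1/18.4 = 0.0543478 per day.
Set 1 − e^(−λt) = 0.5, so t = −ln(0.5)/λ = 0.69315/0.0543478 ≈ 12.7539 days.

12.75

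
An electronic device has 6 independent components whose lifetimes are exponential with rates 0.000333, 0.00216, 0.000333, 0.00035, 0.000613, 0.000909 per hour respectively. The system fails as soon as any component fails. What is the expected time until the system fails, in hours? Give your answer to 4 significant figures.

212.9

The time to first failure is exponential with rate Σλ = 0.000333 + 0.00216 + 0.000333 + 0.00035 + 0.000613 + 0.000909 = 0.004698.
E[min] = 1/Σλ = 1/0.004698 = 212.857 hours.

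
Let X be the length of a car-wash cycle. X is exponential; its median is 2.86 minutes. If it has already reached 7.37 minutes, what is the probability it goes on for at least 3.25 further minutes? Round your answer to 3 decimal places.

For an exponential, median = ln(2)/λ, so λ = ln 2 / 2.86 = 0.242359 per minute.
By the memoryless property, P(X > 7.37+3.25 | X > 7.37) = P(X > 3.25).
P(X > 3.25) = e^(−0.78767) ≈ 0.455.

0.455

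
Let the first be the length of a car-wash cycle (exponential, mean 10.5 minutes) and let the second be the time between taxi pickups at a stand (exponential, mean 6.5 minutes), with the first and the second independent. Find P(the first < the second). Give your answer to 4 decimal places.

0.3824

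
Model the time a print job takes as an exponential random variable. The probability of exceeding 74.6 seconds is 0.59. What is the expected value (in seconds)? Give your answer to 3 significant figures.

141

e^(−λ·74.6) = 0.59 ⇒ λ = −ln(0.59)/74.6 = 0.00707282.
Mean = 1/λ = 141.386 seconds.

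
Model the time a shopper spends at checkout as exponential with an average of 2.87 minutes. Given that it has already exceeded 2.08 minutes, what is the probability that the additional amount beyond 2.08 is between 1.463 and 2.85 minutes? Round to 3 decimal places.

0.230

The rate is λ = 1/2.87 = 0.348432 per minute.
Memoryless: the residual past 2.08 is again Exp(λ).
P(1.463 < residual < 2.85) = e^(−λ·1.463) − e^(−λ·2.85) = 0.60064 − 0.37045 ≈ 0.230.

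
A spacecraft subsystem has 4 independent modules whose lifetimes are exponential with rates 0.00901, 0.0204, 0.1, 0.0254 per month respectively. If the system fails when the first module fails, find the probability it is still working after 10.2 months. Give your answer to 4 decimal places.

0.2062

The time to first failure is exponential with rate Σλ = 0.00901 + 0.0204 + 0.1 + 0.0254 = 0.15481.
P(min > 10.2) = e^(−0.15481·10.2) = e^(−1.5791) ≈ 0.2062.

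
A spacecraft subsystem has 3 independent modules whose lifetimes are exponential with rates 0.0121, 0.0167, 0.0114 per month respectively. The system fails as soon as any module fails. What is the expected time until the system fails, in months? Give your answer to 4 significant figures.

24.88

The time to first failure is exponential with rate Σλ = 0.0121 + 0.0167 + 0.0114 = 0.0402.
E[min] = 1/Σλ = 1/0.0402 = 24.8756 months.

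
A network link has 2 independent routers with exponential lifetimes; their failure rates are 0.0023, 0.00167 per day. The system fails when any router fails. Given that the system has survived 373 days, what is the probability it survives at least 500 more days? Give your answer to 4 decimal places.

0.1374

Time to first failure ~ Exp(Σλ) with Σλ = 0.00397.
By memorylessness, P(T > 373+500 | T > 373) = P(T > 500) = e^(−0.00397·500) ≈ 0.1374.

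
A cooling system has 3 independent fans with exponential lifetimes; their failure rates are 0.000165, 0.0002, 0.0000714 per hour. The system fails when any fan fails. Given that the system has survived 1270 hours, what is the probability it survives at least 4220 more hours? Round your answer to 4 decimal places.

Time to first failure ~ Exp(Σλ) with Σλ = 0.0004364.
By memorylessness, P(T > 1270+4220 | T > 1270) = P(T > 4220) = e^(−0.0004364·4220) ≈ 0.1586.

0.1586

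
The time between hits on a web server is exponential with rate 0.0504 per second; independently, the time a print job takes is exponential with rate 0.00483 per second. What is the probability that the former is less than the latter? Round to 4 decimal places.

λ_1 = 0.0504, λ_2 = 0.00483.
For independent exponentials, P(the former < the latter) = λ_1/(λ_1+λ_2) = 0.0504/0.05523 ≈ 0.9125.

0.9125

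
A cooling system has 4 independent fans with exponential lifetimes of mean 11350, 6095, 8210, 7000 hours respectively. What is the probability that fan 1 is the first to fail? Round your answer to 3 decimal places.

Rates: λ_i = 1/mean_i → 0.0000881057, 0.000164069, 0.000121803, 0.000142857; Σλ = 0.000516834.
P(fan 1 first) = λ_1/Σλ = 0.0000881057/0.000516834 ≈ 0.170.

0.170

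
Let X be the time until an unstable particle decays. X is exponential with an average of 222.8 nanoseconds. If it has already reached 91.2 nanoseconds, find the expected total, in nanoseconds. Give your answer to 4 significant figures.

The rate is λ = 1/222.8 = 0.00448833 per nanosecond.
By memorylessness, E[X | X > 91.2] = 91.2 + 1/λ = 91.2 + 222.8 = 314 nanoseconds.

314.0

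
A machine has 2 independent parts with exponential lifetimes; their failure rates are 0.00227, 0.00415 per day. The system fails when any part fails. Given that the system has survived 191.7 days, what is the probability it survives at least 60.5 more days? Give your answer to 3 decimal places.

Time to first failure ~ Exp(Σλ) with Σλ = 0.00642.
By memorylessness, P(T > 191.7+60.5 | T > 191.7) = P(T > 60.5) = e^(−0.00642·60.5) ≈ 0.678.

0.678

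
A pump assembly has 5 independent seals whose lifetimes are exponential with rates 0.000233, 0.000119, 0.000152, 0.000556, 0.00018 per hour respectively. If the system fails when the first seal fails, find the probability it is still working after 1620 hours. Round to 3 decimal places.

0.134

The time to first failure is exponential with rate Σλ = 0.000233 + 0.000119 + 0.000152 + 0.000556 + 0.00018 = 0.00124.
P(min > 1620) = e^(−0.00124·1620) = e^(−2.0088) ≈ 0.134.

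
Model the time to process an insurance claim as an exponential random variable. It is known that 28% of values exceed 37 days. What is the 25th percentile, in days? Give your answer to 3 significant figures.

8.36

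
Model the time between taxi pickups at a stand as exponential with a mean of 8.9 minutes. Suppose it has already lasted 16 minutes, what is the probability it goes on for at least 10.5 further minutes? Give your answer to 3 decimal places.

0.307

The rate is λ = 1/8.9 = 0.11236 per minute.
By the memoryless property, P(X > 16+10.5 | X > 16) = P(X > 10.5).
P(X > 10.5) = e^(−1.1798) ≈ 0.307.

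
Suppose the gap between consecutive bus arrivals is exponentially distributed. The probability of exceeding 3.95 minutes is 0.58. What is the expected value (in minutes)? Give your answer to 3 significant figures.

7.25

e^(−λ·3.95) = 0.58 ⇒ λ = −ln(0.58)/3.95 = 0.137906.
Mean = 1/λ = 7.25134 minutes.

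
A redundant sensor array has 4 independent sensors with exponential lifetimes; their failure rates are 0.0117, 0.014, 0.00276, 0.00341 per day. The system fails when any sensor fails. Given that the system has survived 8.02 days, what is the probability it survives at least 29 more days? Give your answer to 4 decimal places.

0.3968

Time to first failure ~ Exp(Σλ) with Σλ = 0.03187.
By memorylessness, P(T > 8.02+29 | T > 8.02) = P(T > 29) = e^(−0.03187·29) ≈ 0.3968.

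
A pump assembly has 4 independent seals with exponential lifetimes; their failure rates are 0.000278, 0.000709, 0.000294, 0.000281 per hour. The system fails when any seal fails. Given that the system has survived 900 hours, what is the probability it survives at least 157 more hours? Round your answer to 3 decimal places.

0.783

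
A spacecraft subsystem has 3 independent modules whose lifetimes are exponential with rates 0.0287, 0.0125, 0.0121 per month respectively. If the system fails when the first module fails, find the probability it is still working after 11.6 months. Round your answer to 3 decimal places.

0.539

The time to first failure is exponential with rate Σλ = 0.0287 + 0.0125 + 0.0121 = 0.0533.
P(min > 11.6) = e^(−0.0533·11.6) = e^(−0.61828) ≈ 0.539.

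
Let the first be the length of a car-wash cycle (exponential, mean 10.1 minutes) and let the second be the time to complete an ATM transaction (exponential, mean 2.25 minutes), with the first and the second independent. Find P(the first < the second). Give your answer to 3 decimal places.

λ_1 = 1/10.1 = 0.0990099, λ_2 = 1/2.25 = 0.444444.
For independent exponentials, P(the first < the second) = λ_1/(λ_1+λ_2) = 0.0990099/0.543454 ≈ 0.182.

0.182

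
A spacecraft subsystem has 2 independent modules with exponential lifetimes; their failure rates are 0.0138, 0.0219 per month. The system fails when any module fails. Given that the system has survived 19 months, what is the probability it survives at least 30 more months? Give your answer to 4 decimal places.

0.3427

Time to first failure ~ Exp(Σλ) with Σλ = 0.0357.
By memorylessness, P(T > 19+30 | T > 19) = P(T > 30) = e^(−0.0357·30) ≈ 0.3427.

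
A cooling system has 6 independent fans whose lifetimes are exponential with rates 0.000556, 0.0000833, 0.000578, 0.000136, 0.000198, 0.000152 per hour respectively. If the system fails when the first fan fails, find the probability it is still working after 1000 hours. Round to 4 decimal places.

0.1821

The time to first failure is exponential with rate Σλ = 0.000556 + 0.0000833 + 0.000578 + 0.000136 + 0.000198 + 0.000152 = 0.0017033.
P(min > 1000) = e^(−0.0017033·1000) = e^(−1.7033) ≈ 0.1821.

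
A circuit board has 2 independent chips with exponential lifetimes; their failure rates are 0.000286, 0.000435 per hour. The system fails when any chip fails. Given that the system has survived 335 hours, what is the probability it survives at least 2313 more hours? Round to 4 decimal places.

Time to first failure ~ Exp(Σλ) with Σλ = 0.000721.
By memorylessness, P(T > 335+2313 | T > 335) = P(T > 2313) = e^(−0.000721·2313) ≈ 0.1887.

0.1887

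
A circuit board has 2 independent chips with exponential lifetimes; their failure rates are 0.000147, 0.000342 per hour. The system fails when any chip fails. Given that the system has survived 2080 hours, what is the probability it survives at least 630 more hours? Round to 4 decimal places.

0.7349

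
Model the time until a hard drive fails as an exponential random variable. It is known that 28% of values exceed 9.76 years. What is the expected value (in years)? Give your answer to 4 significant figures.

7.667

e^(−λ·9.76) = 0.28 ⇒ λ = −ln(0.28)/9.76 = 0.130427.
Mean = 1/λ = 7.66714 years.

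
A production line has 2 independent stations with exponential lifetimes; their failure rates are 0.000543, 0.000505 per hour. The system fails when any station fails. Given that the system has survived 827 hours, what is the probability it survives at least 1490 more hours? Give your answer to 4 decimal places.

0.2098

Time to first failure ~ Exp(Σλ) with Σλ = 0.001048.
By memorylessness, P(T > 827+1490 | T > 827) = P(T > 1490) = e^(−0.001048·1490) ≈ 0.2098.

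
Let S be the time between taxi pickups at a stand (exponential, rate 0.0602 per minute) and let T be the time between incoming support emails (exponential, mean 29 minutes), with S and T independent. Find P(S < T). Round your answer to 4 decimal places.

λ_1 = 0.0602, λ_2 = 1/29 = 0.0344828.
For independent exponentials, P(S < T) = λ_1/(λ_1+λ_2) = 0.0602/0.0946828 ≈ 0.6358.

0.6358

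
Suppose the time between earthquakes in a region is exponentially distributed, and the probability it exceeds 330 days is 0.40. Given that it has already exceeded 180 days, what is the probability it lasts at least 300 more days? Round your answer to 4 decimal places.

From e^(−λ·330) = 0.40, λ = −ln(0.40)/330 = 0.00277664.
Memoryless: P(X > 180+300 | X > 180) = P(X > 300) = e^(−0.00277664·300) ≈ 0.4347.

0.4347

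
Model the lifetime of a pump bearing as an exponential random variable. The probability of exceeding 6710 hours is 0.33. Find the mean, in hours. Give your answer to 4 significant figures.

e^(−λ·6710) = 0.33 ⇒ λ = −ln(0.33)/6710 = 0.000165225.
Mean = 1/λ = 6052.34 hours.

6052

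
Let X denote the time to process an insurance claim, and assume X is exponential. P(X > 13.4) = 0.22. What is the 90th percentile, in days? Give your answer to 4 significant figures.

e^(−λ·13.4) = 0.22 ⇒ λ = −ln(0.22)/13.4 = 0.112995.
90th percentile: 1 − e^(−λt) = 0.9, t = −ln(0.1)/λ = 20.3778 days.

20.38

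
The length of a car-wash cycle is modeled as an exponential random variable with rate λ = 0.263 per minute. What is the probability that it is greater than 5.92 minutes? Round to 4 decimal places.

P(X > 5.92) = e^(−λ·5.92) = e^(−1.557) ≈ 0.2108.

0.2108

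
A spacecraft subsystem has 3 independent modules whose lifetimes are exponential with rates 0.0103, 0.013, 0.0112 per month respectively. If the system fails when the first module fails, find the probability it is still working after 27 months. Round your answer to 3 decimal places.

0.394

The time to first failure is exponential with rate Σλ = 0.0103 + 0.013 + 0.0112 = 0.0345.
P(min > 27) = e^(−0.0345·27) = e^(−0.9315) ≈ 0.394.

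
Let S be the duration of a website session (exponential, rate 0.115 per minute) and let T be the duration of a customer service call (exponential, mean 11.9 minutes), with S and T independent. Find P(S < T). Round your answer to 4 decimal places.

λ_1 = 0.115, λ_2 = 1/11.9 = 0.0840336.
For independent exponentials, P(S < T) = λ_1/(λ_1+λ_2) = 0.115/0.199034 ≈ 0.5778.

0.5778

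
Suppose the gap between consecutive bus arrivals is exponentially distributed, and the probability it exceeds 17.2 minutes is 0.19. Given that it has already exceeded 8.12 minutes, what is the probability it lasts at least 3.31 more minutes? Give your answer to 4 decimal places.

0.7264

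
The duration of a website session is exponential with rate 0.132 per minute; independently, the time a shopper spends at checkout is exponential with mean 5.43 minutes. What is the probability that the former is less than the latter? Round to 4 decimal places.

0.4175

λ_1 = 0.132, λ_2 = 1/5.43 = 0.184162.
For independent exponentials, P(the former < the latter) = λ_1/(λ_1+λ_2) = 0.132/0.316162 ≈ 0.4175.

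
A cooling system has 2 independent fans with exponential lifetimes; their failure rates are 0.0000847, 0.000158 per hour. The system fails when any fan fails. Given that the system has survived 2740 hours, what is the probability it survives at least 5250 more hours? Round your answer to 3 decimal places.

0.280

Time to first failure ~ Exp(Σλ) with Σλ = 0.0002427.
By memorylessness, P(T > 2740+5250 | T > 2740) = P(T > 5250) = e^(−0.0002427·5250) ≈ 0.280.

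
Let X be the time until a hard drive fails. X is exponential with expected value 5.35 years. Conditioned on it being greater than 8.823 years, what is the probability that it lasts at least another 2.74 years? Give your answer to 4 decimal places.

0.5992

The rate is λ = 1/5.35 = 0.186916 per year.
The exponential is memoryless, so the remaining time is again Exp(λ): the condition X > 8.823 is irrelevant.
P(X > 2.74) = e^(−0.51215) ≈ 0.5992.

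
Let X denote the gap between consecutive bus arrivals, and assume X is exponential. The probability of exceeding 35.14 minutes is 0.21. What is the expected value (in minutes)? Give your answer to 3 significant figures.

22.5

e^(−λ·35.14) = 0.21 ⇒ λ = −ln(0.21)/35.14 = 0.0444123.
Mean = 1/λ = 22.5163 minutes.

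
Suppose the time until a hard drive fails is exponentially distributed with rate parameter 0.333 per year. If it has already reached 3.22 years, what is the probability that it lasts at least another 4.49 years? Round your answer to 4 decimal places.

P(X > s+t | X > s) = e^(−λ(s+t))/e^(−λs) = e^(−λt), independent of s = 3.22.
P(X > 4.49) = e^(−1.4952) ≈ 0.2242.

0.2242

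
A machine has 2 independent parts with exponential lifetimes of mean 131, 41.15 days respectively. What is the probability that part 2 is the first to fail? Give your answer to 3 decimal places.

Rates: λ_i = 1/mean_i → 0.00763359, 0.0243013; Σλ = 0.0319349.
P(part 2 first) = λ_2/Σλ = 0.0243013/0.0319349 ≈ 0.761.

0.761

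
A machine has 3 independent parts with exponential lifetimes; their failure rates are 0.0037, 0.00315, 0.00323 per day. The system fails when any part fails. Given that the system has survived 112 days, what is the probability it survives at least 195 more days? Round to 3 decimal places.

0.140

Time to first failure ~ Exp(Σλ) with Σλ = 0.01008.
By memorylessness, P(T > 112+195 | T > 112) = P(T > 195) = e^(−0.01008·195) ≈ 0.140.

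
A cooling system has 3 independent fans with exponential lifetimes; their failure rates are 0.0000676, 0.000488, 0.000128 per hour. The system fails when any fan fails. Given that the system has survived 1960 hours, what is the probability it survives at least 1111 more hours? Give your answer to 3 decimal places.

0.468

Time to first failure ~ Exp(Σλ) with Σλ = 0.0006836.
By memorylessness, P(T > 1960+1111 | T > 1960) = P(T > 1111) = e^(−0.0006836·1111) ≈ 0.468.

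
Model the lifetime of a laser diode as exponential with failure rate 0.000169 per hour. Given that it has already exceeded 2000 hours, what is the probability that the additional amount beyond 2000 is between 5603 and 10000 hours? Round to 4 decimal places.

Memoryless: the residual past 2000 is again Exp(λ).
P(5603 < residual < 10000) = e^(−λ·5603) − e^(−λ·10000) = 0.38794 − 0.18452 ≈ 0.2034.

0.2034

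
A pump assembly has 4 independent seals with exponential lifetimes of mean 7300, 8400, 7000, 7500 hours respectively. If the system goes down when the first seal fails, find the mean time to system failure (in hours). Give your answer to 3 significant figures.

1880

The first failure time is exponential with rate Σλ_i = 1/7300 + 1/8400 + 1/7000 + 1/7500 = 0.000532224 per hour.
E[min] = 1/Σλ = 1/0.000532224 = 1878.91 hours.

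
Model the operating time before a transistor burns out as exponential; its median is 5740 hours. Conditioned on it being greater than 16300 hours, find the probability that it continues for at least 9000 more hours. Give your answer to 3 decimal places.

0.337

For an exponential, median = ln(2)/λ, so λ = ln 2 / 5740 = 0.000120757 per hour.
The exponential is memoryless, so the remaining time is again Exp(λ): the condition X > 16300 is irrelevant.
P(X > 9000) = e^(−1.0868) ≈ 0.337.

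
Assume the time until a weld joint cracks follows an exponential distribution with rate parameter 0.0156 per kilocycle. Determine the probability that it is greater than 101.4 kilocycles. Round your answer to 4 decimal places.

P(X > 101.4) = e^(−λ·101.4) = e^(−1.5818) ≈ 0.2056.

0.2056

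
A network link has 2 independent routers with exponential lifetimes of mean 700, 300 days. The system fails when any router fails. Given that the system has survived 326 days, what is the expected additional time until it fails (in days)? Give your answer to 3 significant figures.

First-failure rate Σλ = 1/700 + 1/300 = 0.0047619.
By memorylessness the expected residual is 1/Σλ = 210 days, regardless of the 326 already elapsed.

210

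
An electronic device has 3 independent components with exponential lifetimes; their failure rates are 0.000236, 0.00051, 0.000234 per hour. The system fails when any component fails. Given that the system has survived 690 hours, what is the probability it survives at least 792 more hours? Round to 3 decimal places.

0.460

Time to first failure ~ Exp(Σλ) with Σλ = 0.00098.
By memorylessness, P(T > 690+792 | T > 690) = P(T > 792) = e^(−0.00098·792) ≈ 0.460.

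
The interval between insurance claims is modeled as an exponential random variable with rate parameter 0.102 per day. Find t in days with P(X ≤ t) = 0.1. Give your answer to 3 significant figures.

1.03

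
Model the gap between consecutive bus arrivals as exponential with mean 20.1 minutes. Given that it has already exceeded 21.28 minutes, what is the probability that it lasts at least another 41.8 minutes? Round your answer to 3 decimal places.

The rate is λ = 1/20.1 = 0.0497512 per minute.
By the memoryless property, P(X > 21.28+41.8 | X > 21.28) = P(X > 41.8).
P(X > 41.8) = e^(−2.0796) ≈ 0.125.

0.125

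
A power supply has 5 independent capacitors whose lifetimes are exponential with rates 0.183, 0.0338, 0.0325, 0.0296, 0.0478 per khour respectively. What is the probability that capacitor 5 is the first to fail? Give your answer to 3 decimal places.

The time to first failure is exponential with rate Σλ = 0.183 + 0.0338 + 0.0325 + 0.0296 + 0.0478 = 0.3267.
P(capacitor 5 first) = λ_5/Σλ = 0.0478/0.3267 ≈ 0.146.

0.146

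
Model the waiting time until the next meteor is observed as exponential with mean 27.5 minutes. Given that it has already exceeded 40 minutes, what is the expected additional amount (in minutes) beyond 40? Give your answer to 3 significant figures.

27.5

The rate is λ = 1/27.5 = 0.0363636 per minute.
By memorylessness, the remaining amount past any threshold is again Exp(λ) with mean 1/λ = 27.5 minutes.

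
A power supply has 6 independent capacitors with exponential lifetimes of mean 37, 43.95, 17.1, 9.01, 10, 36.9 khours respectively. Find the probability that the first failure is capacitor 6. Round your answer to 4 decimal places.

Rates: λ_i = 1/mean_i → 0.027027, 0.0227531, 0.0584795, 0.110988, 0.1, 0.0271003; Σλ = 0.346348.
P(capacitor 6 first) = λ_6/Σλ = 0.0271003/0.346348 ≈ 0.0782.

0.0782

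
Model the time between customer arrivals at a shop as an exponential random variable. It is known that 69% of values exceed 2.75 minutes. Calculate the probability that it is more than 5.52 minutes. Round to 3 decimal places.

e^(−λ·2.75) = 0.69 ⇒ λ = −ln(0.69)/2.75 = 0.134932.
P(X > 5.52) = e^(−0.134932·5.52) = e^(−0.74483) ≈ 0.475.

0.475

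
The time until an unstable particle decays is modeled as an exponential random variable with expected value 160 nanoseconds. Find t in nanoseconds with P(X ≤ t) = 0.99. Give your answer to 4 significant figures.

736.8

The rate is λ = 1/160 = 0.00625 per nanosecond.
Set 1 − e^(−λt) = 0.99, so t = −ln(0.01)/λ = 4.6052/0.00625 ≈ 736.827 nanoseconds.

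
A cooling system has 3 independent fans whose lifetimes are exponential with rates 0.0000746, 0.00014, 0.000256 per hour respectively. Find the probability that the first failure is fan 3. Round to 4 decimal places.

The time to first failure is exponential with rate Σλ = 0.0000746 + 0.00014 + 0.000256 = 0.0004706.
P(fan 3 first) = λ_3/Σλ = 0.000256/0.0004706 ≈ 0.5440.

0.5440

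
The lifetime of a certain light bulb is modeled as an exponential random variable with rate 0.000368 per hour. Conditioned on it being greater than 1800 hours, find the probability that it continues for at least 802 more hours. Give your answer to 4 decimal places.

0.7444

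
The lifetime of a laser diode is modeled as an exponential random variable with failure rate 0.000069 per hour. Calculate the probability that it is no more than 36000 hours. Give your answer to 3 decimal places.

0.917

P(X ≤ 36000) = 1 − e^(−λ·36000) = 1 − e^(−2.484) ≈ 0.917.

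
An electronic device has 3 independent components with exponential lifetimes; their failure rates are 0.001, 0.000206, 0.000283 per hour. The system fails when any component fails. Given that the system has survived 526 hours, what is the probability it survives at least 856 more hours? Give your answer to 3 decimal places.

Time to first failure ~ Exp(Σλ) with Σλ = 0.001489.
By memorylessness, P(T > 526+856 | T > 526) = P(T > 856) = e^(−0.001489·856) ≈ 0.280.

0.280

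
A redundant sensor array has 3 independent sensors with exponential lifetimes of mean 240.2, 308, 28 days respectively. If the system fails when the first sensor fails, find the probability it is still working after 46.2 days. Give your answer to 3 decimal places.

The first failure time is exponential with rate Σλ_i = 1/240.2 + 1/308 + 1/28 = 0.0431242 per day.
P(min > 46.2) = e^(−0.0431242·46.2) = e^(−1.9923) ≈ 0.136.

0.136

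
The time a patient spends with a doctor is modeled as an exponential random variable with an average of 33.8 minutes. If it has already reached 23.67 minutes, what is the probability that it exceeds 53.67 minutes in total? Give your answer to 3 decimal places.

0.412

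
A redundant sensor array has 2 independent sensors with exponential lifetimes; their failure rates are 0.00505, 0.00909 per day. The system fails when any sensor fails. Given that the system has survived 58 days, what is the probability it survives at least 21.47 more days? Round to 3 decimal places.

0.738

Time to first failure ~ Exp(Σλ) with Σλ = 0.01414.
By memorylessness, P(T > 58+21.47 | T > 58) = P(T > 21.47) = e^(−0.01414·21.47) ≈ 0.738.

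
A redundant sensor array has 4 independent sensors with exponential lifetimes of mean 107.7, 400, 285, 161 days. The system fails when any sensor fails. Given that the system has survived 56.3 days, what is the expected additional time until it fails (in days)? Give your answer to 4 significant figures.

First-failure rate Σλ = 1/107.7 + 1/400 + 1/285 + 1/161 = 0.021505.
By memorylessness the expected residual is 1/Σλ = 46.5008 days, regardless of the 56.3 already elapsed.

46.50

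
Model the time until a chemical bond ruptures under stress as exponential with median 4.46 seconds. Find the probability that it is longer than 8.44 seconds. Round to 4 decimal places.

For an exponential, median = ln(2)/λ, so λ = ln 2 / 4.46 = 0.155414 per second.
P(X > 8.44) = e^(−λ·8.44) = e^(−1.3117) ≈ 0.2694.

0.2694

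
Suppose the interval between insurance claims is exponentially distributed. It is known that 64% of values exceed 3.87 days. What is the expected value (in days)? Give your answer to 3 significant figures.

e^(−λ·3.87) = 0.64 ⇒ λ = −ln(0.64)/3.87 = 0.11532.
Mean = 1/λ = 8.67155 days.

8.67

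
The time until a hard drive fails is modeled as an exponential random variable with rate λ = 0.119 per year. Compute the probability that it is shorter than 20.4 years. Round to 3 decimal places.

0.912

P(X ≤ 20.4) = 1 − e^(−λ·20.4) = 1 − e^(−2.4276) ≈ 0.912.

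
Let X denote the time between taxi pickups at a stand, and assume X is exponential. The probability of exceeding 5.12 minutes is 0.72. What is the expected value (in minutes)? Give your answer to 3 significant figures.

e^(−λ·5.12) = 0.72 ⇒ λ = −ln(0.72)/5.12 = 0.064161.
Mean = 1/λ = 15.5858 minutes.

15.6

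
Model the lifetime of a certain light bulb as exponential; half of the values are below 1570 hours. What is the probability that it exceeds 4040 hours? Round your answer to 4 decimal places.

For an exponential, median = ln(2)/λ, so λ = ln 2 / 1570 = 0.000441495 per hour.
P(X > 4040) = e^(−λ·4040) = e^(−1.7836) ≈ 0.1680.

0.1680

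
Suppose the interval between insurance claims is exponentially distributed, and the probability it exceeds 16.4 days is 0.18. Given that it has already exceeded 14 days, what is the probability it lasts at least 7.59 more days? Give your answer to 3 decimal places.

From e^(−λ·16.4) = 0.18, λ = −ln(0.18)/16.4 = 0.104561.
Memoryless: P(X > 14+7.59 | X > 14) = P(X > 7.59) = e^(−0.104561·7.59) ≈ 0.452.

0.452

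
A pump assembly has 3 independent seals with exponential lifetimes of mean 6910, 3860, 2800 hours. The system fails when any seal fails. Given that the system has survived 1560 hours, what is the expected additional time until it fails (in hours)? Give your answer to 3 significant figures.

First-failure rate Σλ = 1/6910 + 1/3860 + 1/2800 = 0.000760928.
By memorylessness the expected residual is 1/Σλ = 1314.18 hours, regardless of the 1560 already elapsed.

1310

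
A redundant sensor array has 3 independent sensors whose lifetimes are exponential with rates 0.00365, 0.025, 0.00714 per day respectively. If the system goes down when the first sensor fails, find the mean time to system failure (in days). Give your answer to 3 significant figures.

The time to first failure is exponential with rate Σλ = 0.00365 + 0.025 + 0.00714 = 0.03579.
E[min] = 1/Σλ = 1/0.03579 = 27.9408 days.

27.9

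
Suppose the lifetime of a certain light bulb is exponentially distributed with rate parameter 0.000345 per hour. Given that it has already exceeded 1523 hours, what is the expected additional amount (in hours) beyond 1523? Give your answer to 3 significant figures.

2900

By memorylessness, the remaining amount past any threshold is again Exp(λ) with mean 1/λ = 2898.55 hours.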